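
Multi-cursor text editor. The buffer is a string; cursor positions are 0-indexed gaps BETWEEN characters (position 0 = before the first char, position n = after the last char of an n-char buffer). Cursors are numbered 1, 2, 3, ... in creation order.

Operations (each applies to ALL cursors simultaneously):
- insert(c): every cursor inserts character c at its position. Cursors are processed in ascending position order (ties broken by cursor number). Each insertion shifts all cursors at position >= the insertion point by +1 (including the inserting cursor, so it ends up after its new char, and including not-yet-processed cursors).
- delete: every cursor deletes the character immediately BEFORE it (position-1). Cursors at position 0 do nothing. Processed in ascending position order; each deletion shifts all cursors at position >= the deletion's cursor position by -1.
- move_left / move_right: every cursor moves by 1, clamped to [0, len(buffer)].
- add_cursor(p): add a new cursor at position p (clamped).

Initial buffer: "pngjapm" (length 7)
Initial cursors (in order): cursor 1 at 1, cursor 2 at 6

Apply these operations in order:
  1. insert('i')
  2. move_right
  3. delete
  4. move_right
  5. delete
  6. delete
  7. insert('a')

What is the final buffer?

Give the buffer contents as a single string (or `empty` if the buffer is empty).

After op 1 (insert('i')): buffer="pingjapim" (len 9), cursors c1@2 c2@8, authorship .1.....2.
After op 2 (move_right): buffer="pingjapim" (len 9), cursors c1@3 c2@9, authorship .1.....2.
After op 3 (delete): buffer="pigjapi" (len 7), cursors c1@2 c2@7, authorship .1....2
After op 4 (move_right): buffer="pigjapi" (len 7), cursors c1@3 c2@7, authorship .1....2
After op 5 (delete): buffer="pijap" (len 5), cursors c1@2 c2@5, authorship .1...
After op 6 (delete): buffer="pja" (len 3), cursors c1@1 c2@3, authorship ...
After op 7 (insert('a')): buffer="pajaa" (len 5), cursors c1@2 c2@5, authorship .1..2

Answer: pajaa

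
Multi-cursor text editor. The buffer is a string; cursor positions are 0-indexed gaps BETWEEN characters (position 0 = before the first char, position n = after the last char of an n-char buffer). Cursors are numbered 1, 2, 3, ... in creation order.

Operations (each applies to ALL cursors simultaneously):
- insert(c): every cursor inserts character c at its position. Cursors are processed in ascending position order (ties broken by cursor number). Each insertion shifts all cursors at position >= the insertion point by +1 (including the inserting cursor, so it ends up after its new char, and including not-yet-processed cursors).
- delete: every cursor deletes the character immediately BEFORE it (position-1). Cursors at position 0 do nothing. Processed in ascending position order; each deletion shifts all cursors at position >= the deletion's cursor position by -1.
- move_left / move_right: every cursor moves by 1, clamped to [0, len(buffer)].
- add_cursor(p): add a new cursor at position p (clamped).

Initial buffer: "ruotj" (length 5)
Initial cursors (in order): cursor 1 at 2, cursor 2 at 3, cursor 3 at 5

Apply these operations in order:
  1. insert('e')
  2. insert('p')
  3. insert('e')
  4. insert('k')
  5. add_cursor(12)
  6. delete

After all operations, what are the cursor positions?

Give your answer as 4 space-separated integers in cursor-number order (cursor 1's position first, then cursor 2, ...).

After op 1 (insert('e')): buffer="rueoetje" (len 8), cursors c1@3 c2@5 c3@8, authorship ..1.2..3
After op 2 (insert('p')): buffer="ruepoeptjep" (len 11), cursors c1@4 c2@7 c3@11, authorship ..11.22..33
After op 3 (insert('e')): buffer="ruepeoepetjepe" (len 14), cursors c1@5 c2@9 c3@14, authorship ..111.222..333
After op 4 (insert('k')): buffer="ruepekoepektjepek" (len 17), cursors c1@6 c2@11 c3@17, authorship ..1111.2222..3333
After op 5 (add_cursor(12)): buffer="ruepekoepektjepek" (len 17), cursors c1@6 c2@11 c4@12 c3@17, authorship ..1111.2222..3333
After op 6 (delete): buffer="ruepeoepejepe" (len 13), cursors c1@5 c2@9 c4@9 c3@13, authorship ..111.222.333

Answer: 5 9 13 9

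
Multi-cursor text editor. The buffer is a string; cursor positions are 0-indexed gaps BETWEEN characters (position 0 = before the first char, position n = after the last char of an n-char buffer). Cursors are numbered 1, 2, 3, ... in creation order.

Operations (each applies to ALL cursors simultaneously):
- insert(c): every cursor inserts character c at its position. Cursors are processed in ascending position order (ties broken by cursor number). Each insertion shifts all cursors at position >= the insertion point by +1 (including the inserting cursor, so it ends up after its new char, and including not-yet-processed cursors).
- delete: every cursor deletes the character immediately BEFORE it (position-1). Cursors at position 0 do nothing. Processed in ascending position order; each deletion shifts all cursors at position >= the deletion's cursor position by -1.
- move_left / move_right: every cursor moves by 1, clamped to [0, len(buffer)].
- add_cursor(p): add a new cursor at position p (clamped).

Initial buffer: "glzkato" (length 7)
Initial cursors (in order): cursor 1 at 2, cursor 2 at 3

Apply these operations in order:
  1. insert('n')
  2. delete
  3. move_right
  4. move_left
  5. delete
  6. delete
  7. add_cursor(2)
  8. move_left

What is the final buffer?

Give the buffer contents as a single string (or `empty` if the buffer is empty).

Answer: kato

Derivation:
After op 1 (insert('n')): buffer="glnznkato" (len 9), cursors c1@3 c2@5, authorship ..1.2....
After op 2 (delete): buffer="glzkato" (len 7), cursors c1@2 c2@3, authorship .......
After op 3 (move_right): buffer="glzkato" (len 7), cursors c1@3 c2@4, authorship .......
After op 4 (move_left): buffer="glzkato" (len 7), cursors c1@2 c2@3, authorship .......
After op 5 (delete): buffer="gkato" (len 5), cursors c1@1 c2@1, authorship .....
After op 6 (delete): buffer="kato" (len 4), cursors c1@0 c2@0, authorship ....
After op 7 (add_cursor(2)): buffer="kato" (len 4), cursors c1@0 c2@0 c3@2, authorship ....
After op 8 (move_left): buffer="kato" (len 4), cursors c1@0 c2@0 c3@1, authorship ....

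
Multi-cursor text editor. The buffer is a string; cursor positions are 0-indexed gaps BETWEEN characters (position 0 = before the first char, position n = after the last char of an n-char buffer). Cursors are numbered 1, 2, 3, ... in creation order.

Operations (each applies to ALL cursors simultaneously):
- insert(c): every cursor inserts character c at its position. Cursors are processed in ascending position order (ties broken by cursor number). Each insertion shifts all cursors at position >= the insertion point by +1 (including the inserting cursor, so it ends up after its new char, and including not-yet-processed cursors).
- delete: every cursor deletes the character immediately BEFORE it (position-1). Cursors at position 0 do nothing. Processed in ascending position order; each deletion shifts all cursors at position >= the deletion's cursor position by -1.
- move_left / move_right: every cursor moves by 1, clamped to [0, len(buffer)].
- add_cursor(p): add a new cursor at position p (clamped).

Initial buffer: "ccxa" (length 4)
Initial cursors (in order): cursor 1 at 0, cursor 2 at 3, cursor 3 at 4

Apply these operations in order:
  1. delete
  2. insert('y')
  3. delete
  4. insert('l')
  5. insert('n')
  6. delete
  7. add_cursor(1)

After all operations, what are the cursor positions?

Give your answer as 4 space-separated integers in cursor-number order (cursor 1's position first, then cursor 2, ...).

Answer: 1 5 5 1

Derivation:
After op 1 (delete): buffer="cc" (len 2), cursors c1@0 c2@2 c3@2, authorship ..
After op 2 (insert('y')): buffer="yccyy" (len 5), cursors c1@1 c2@5 c3@5, authorship 1..23
After op 3 (delete): buffer="cc" (len 2), cursors c1@0 c2@2 c3@2, authorship ..
After op 4 (insert('l')): buffer="lccll" (len 5), cursors c1@1 c2@5 c3@5, authorship 1..23
After op 5 (insert('n')): buffer="lnccllnn" (len 8), cursors c1@2 c2@8 c3@8, authorship 11..2323
After op 6 (delete): buffer="lccll" (len 5), cursors c1@1 c2@5 c3@5, authorship 1..23
After op 7 (add_cursor(1)): buffer="lccll" (len 5), cursors c1@1 c4@1 c2@5 c3@5, authorship 1..23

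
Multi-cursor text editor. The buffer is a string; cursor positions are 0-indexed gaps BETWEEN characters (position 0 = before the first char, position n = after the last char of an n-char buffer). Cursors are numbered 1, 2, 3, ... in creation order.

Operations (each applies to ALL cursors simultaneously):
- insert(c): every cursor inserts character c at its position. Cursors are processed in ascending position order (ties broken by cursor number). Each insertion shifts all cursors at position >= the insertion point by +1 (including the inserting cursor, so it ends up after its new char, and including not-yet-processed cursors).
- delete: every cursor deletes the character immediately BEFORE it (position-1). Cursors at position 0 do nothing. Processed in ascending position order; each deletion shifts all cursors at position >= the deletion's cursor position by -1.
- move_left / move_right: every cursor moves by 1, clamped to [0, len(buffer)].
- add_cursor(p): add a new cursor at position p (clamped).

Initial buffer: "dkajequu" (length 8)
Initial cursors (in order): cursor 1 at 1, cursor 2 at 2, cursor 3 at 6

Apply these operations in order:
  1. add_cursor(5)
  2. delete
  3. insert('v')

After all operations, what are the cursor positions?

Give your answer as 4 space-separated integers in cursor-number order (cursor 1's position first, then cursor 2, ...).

After op 1 (add_cursor(5)): buffer="dkajequu" (len 8), cursors c1@1 c2@2 c4@5 c3@6, authorship ........
After op 2 (delete): buffer="ajuu" (len 4), cursors c1@0 c2@0 c3@2 c4@2, authorship ....
After op 3 (insert('v')): buffer="vvajvvuu" (len 8), cursors c1@2 c2@2 c3@6 c4@6, authorship 12..34..

Answer: 2 2 6 6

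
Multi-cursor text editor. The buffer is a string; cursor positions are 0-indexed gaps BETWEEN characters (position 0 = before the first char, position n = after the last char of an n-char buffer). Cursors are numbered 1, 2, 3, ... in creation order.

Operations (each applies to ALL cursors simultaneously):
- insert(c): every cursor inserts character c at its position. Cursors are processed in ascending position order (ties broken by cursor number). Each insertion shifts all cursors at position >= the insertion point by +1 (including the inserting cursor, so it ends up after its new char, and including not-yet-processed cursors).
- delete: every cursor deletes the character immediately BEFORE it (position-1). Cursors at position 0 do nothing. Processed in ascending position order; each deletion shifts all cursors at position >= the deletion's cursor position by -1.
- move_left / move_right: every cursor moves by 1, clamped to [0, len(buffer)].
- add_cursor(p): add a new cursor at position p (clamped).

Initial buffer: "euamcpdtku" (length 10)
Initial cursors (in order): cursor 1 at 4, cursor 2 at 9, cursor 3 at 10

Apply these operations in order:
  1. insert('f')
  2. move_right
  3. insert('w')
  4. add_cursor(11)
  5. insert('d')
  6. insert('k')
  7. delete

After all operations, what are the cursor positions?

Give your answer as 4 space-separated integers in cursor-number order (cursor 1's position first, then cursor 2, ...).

After op 1 (insert('f')): buffer="euamfcpdtkfuf" (len 13), cursors c1@5 c2@11 c3@13, authorship ....1.....2.3
After op 2 (move_right): buffer="euamfcpdtkfuf" (len 13), cursors c1@6 c2@12 c3@13, authorship ....1.....2.3
After op 3 (insert('w')): buffer="euamfcwpdtkfuwfw" (len 16), cursors c1@7 c2@14 c3@16, authorship ....1.1....2.233
After op 4 (add_cursor(11)): buffer="euamfcwpdtkfuwfw" (len 16), cursors c1@7 c4@11 c2@14 c3@16, authorship ....1.1....2.233
After op 5 (insert('d')): buffer="euamfcwdpdtkdfuwdfwd" (len 20), cursors c1@8 c4@13 c2@17 c3@20, authorship ....1.11....42.22333
After op 6 (insert('k')): buffer="euamfcwdkpdtkdkfuwdkfwdk" (len 24), cursors c1@9 c4@15 c2@20 c3@24, authorship ....1.111....442.2223333
After op 7 (delete): buffer="euamfcwdpdtkdfuwdfwd" (len 20), cursors c1@8 c4@13 c2@17 c3@20, authorship ....1.11....42.22333

Answer: 8 17 20 13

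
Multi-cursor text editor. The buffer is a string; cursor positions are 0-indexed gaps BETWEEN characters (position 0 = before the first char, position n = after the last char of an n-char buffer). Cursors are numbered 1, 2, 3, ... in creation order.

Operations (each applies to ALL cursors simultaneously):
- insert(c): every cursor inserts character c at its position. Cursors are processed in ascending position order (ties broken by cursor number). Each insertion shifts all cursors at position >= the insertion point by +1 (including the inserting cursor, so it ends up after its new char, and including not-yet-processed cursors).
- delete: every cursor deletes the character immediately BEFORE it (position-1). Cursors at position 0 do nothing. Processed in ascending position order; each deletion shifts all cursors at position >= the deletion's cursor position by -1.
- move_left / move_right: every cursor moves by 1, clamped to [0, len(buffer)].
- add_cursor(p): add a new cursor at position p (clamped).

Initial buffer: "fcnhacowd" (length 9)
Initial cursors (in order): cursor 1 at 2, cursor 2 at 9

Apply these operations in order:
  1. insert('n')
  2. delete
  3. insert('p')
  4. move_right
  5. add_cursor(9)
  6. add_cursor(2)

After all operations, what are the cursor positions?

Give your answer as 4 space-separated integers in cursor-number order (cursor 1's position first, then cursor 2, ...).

After op 1 (insert('n')): buffer="fcnnhacowdn" (len 11), cursors c1@3 c2@11, authorship ..1.......2
After op 2 (delete): buffer="fcnhacowd" (len 9), cursors c1@2 c2@9, authorship .........
After op 3 (insert('p')): buffer="fcpnhacowdp" (len 11), cursors c1@3 c2@11, authorship ..1.......2
After op 4 (move_right): buffer="fcpnhacowdp" (len 11), cursors c1@4 c2@11, authorship ..1.......2
After op 5 (add_cursor(9)): buffer="fcpnhacowdp" (len 11), cursors c1@4 c3@9 c2@11, authorship ..1.......2
After op 6 (add_cursor(2)): buffer="fcpnhacowdp" (len 11), cursors c4@2 c1@4 c3@9 c2@11, authorship ..1.......2

Answer: 4 11 9 2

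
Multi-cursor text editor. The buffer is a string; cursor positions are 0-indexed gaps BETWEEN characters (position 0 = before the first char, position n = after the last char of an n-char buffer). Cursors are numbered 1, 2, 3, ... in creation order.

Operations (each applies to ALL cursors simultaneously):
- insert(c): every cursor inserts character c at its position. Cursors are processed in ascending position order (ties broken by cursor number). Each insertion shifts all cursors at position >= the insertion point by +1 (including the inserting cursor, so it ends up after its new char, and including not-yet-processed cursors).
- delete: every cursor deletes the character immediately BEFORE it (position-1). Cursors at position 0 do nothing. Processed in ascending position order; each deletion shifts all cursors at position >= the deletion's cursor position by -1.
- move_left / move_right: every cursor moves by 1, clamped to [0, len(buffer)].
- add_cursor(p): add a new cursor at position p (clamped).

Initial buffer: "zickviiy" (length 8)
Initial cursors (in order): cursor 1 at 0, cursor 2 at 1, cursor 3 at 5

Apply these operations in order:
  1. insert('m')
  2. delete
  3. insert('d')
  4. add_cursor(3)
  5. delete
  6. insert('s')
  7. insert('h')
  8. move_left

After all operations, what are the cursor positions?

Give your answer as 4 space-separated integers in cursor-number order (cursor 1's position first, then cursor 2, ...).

After op 1 (insert('m')): buffer="mzmickvmiiy" (len 11), cursors c1@1 c2@3 c3@8, authorship 1.2....3...
After op 2 (delete): buffer="zickviiy" (len 8), cursors c1@0 c2@1 c3@5, authorship ........
After op 3 (insert('d')): buffer="dzdickvdiiy" (len 11), cursors c1@1 c2@3 c3@8, authorship 1.2....3...
After op 4 (add_cursor(3)): buffer="dzdickvdiiy" (len 11), cursors c1@1 c2@3 c4@3 c3@8, authorship 1.2....3...
After op 5 (delete): buffer="ickviiy" (len 7), cursors c1@0 c2@0 c4@0 c3@4, authorship .......
After op 6 (insert('s')): buffer="sssickvsiiy" (len 11), cursors c1@3 c2@3 c4@3 c3@8, authorship 124....3...
After op 7 (insert('h')): buffer="ssshhhickvshiiy" (len 15), cursors c1@6 c2@6 c4@6 c3@12, authorship 124124....33...
After op 8 (move_left): buffer="ssshhhickvshiiy" (len 15), cursors c1@5 c2@5 c4@5 c3@11, authorship 124124....33...

Answer: 5 5 11 5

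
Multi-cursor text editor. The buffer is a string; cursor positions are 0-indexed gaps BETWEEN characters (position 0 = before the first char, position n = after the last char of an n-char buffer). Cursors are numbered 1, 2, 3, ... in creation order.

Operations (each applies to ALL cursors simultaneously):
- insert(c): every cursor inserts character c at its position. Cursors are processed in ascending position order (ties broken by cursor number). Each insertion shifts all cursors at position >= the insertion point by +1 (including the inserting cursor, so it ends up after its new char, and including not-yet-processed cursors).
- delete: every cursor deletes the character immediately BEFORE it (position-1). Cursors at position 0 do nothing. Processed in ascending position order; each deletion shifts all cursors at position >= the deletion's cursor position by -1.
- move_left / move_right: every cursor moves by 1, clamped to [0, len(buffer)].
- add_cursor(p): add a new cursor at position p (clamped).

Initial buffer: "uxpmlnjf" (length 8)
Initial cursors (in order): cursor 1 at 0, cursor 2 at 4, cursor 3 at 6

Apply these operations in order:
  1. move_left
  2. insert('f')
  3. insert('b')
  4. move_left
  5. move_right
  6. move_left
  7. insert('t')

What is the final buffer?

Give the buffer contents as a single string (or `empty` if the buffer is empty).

Answer: ftbuxpftbmlftbnjf

Derivation:
After op 1 (move_left): buffer="uxpmlnjf" (len 8), cursors c1@0 c2@3 c3@5, authorship ........
After op 2 (insert('f')): buffer="fuxpfmlfnjf" (len 11), cursors c1@1 c2@5 c3@8, authorship 1...2..3...
After op 3 (insert('b')): buffer="fbuxpfbmlfbnjf" (len 14), cursors c1@2 c2@7 c3@11, authorship 11...22..33...
After op 4 (move_left): buffer="fbuxpfbmlfbnjf" (len 14), cursors c1@1 c2@6 c3@10, authorship 11...22..33...
After op 5 (move_right): buffer="fbuxpfbmlfbnjf" (len 14), cursors c1@2 c2@7 c3@11, authorship 11...22..33...
After op 6 (move_left): buffer="fbuxpfbmlfbnjf" (len 14), cursors c1@1 c2@6 c3@10, authorship 11...22..33...
After op 7 (insert('t')): buffer="ftbuxpftbmlftbnjf" (len 17), cursors c1@2 c2@8 c3@13, authorship 111...222..333...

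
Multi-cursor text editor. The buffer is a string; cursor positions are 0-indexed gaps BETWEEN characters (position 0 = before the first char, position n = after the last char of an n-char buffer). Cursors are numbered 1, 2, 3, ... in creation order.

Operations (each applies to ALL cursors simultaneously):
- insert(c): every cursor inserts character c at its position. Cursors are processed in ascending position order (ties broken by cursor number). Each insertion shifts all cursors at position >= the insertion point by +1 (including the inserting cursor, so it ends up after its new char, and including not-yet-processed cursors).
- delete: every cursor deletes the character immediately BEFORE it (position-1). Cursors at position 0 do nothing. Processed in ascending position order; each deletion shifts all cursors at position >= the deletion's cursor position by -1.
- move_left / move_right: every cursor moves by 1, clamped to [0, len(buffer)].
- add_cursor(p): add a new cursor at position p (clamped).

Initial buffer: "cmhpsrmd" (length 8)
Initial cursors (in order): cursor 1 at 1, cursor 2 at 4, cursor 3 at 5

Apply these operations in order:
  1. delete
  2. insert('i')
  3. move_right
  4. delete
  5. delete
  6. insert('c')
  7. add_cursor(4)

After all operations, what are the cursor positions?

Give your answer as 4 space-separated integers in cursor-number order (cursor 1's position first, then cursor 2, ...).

After op 1 (delete): buffer="mhrmd" (len 5), cursors c1@0 c2@2 c3@2, authorship .....
After op 2 (insert('i')): buffer="imhiirmd" (len 8), cursors c1@1 c2@5 c3@5, authorship 1..23...
After op 3 (move_right): buffer="imhiirmd" (len 8), cursors c1@2 c2@6 c3@6, authorship 1..23...
After op 4 (delete): buffer="ihimd" (len 5), cursors c1@1 c2@3 c3@3, authorship 1.2..
After op 5 (delete): buffer="md" (len 2), cursors c1@0 c2@0 c3@0, authorship ..
After op 6 (insert('c')): buffer="cccmd" (len 5), cursors c1@3 c2@3 c3@3, authorship 123..
After op 7 (add_cursor(4)): buffer="cccmd" (len 5), cursors c1@3 c2@3 c3@3 c4@4, authorship 123..

Answer: 3 3 3 4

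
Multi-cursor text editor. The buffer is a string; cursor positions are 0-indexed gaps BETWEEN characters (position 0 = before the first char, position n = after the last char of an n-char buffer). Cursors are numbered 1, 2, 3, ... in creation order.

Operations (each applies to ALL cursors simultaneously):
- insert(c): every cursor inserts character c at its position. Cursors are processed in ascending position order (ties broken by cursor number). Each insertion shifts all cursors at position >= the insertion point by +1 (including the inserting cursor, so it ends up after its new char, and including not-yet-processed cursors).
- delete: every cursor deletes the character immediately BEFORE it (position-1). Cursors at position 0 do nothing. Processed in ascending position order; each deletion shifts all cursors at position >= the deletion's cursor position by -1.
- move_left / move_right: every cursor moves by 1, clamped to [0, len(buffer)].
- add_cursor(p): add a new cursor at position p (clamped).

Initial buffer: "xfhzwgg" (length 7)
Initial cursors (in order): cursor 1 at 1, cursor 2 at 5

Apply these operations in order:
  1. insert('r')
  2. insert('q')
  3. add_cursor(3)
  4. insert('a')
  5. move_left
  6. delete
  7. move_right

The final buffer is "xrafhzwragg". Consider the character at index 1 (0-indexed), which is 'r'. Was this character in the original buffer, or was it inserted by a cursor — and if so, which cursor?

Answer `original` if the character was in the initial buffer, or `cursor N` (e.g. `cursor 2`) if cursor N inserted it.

After op 1 (insert('r')): buffer="xrfhzwrgg" (len 9), cursors c1@2 c2@7, authorship .1....2..
After op 2 (insert('q')): buffer="xrqfhzwrqgg" (len 11), cursors c1@3 c2@9, authorship .11....22..
After op 3 (add_cursor(3)): buffer="xrqfhzwrqgg" (len 11), cursors c1@3 c3@3 c2@9, authorship .11....22..
After op 4 (insert('a')): buffer="xrqaafhzwrqagg" (len 14), cursors c1@5 c3@5 c2@12, authorship .1113....222..
After op 5 (move_left): buffer="xrqaafhzwrqagg" (len 14), cursors c1@4 c3@4 c2@11, authorship .1113....222..
After op 6 (delete): buffer="xrafhzwragg" (len 11), cursors c1@2 c3@2 c2@8, authorship .13....22..
After op 7 (move_right): buffer="xrafhzwragg" (len 11), cursors c1@3 c3@3 c2@9, authorship .13....22..
Authorship (.=original, N=cursor N): . 1 3 . . . . 2 2 . .
Index 1: author = 1

Answer: cursor 1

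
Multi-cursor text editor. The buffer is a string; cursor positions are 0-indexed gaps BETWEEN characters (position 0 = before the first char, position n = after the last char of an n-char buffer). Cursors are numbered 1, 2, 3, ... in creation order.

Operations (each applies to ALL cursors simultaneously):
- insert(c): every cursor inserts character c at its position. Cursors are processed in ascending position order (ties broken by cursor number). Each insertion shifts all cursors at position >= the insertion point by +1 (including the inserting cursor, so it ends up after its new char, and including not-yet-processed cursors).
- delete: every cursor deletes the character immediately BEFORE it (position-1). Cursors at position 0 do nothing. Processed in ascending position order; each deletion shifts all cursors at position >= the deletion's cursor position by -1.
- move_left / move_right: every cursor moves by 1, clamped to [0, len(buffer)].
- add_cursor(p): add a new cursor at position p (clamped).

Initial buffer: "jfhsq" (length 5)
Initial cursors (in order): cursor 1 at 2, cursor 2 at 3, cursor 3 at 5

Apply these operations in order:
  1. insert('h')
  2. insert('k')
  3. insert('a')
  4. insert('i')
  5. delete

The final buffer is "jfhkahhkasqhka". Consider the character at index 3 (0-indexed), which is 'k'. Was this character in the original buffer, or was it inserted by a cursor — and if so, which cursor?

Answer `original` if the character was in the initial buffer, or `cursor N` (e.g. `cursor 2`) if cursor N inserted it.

Answer: cursor 1

Derivation:
After op 1 (insert('h')): buffer="jfhhhsqh" (len 8), cursors c1@3 c2@5 c3@8, authorship ..1.2..3
After op 2 (insert('k')): buffer="jfhkhhksqhk" (len 11), cursors c1@4 c2@7 c3@11, authorship ..11.22..33
After op 3 (insert('a')): buffer="jfhkahhkasqhka" (len 14), cursors c1@5 c2@9 c3@14, authorship ..111.222..333
After op 4 (insert('i')): buffer="jfhkaihhkaisqhkai" (len 17), cursors c1@6 c2@11 c3@17, authorship ..1111.2222..3333
After op 5 (delete): buffer="jfhkahhkasqhka" (len 14), cursors c1@5 c2@9 c3@14, authorship ..111.222..333
Authorship (.=original, N=cursor N): . . 1 1 1 . 2 2 2 . . 3 3 3
Index 3: author = 1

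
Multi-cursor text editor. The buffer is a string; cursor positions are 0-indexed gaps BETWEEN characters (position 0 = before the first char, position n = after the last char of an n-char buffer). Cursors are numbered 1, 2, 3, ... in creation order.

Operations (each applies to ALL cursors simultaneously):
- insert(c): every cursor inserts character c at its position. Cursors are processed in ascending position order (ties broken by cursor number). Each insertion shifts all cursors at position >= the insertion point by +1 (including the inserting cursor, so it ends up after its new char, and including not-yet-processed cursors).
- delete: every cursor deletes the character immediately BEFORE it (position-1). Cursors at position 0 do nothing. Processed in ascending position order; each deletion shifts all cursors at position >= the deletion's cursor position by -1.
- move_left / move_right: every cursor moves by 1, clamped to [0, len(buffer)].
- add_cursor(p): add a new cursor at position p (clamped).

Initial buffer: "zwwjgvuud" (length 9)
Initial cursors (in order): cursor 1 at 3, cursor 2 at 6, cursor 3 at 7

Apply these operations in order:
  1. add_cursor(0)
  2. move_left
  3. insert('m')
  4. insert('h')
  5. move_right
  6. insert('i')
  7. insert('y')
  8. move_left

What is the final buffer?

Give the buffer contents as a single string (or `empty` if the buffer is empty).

After op 1 (add_cursor(0)): buffer="zwwjgvuud" (len 9), cursors c4@0 c1@3 c2@6 c3@7, authorship .........
After op 2 (move_left): buffer="zwwjgvuud" (len 9), cursors c4@0 c1@2 c2@5 c3@6, authorship .........
After op 3 (insert('m')): buffer="mzwmwjgmvmuud" (len 13), cursors c4@1 c1@4 c2@8 c3@10, authorship 4..1...2.3...
After op 4 (insert('h')): buffer="mhzwmhwjgmhvmhuud" (len 17), cursors c4@2 c1@6 c2@11 c3@14, authorship 44..11...22.33...
After op 5 (move_right): buffer="mhzwmhwjgmhvmhuud" (len 17), cursors c4@3 c1@7 c2@12 c3@15, authorship 44..11...22.33...
After op 6 (insert('i')): buffer="mhziwmhwijgmhvimhuiud" (len 21), cursors c4@4 c1@9 c2@15 c3@19, authorship 44.4.11.1..22.233.3..
After op 7 (insert('y')): buffer="mhziywmhwiyjgmhviymhuiyud" (len 25), cursors c4@5 c1@11 c2@18 c3@23, authorship 44.44.11.11..22.2233.33..
After op 8 (move_left): buffer="mhziywmhwiyjgmhviymhuiyud" (len 25), cursors c4@4 c1@10 c2@17 c3@22, authorship 44.44.11.11..22.2233.33..

Answer: mhziywmhwiyjgmhviymhuiyud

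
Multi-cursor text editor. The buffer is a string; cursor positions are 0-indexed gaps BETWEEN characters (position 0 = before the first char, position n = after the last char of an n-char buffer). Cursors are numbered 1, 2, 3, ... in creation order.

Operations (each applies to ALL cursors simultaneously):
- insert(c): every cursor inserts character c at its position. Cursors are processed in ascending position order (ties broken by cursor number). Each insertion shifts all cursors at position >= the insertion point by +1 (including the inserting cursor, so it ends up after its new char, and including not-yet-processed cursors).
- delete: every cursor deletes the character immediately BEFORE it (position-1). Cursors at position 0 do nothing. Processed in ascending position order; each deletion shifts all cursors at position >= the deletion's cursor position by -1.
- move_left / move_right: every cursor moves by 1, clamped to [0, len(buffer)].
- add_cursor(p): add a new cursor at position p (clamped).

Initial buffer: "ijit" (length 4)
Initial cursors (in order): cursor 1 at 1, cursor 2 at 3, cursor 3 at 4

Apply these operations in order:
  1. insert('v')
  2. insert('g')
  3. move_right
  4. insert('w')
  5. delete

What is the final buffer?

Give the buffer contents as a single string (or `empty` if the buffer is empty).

After op 1 (insert('v')): buffer="ivjivtv" (len 7), cursors c1@2 c2@5 c3@7, authorship .1..2.3
After op 2 (insert('g')): buffer="ivgjivgtvg" (len 10), cursors c1@3 c2@7 c3@10, authorship .11..22.33
After op 3 (move_right): buffer="ivgjivgtvg" (len 10), cursors c1@4 c2@8 c3@10, authorship .11..22.33
After op 4 (insert('w')): buffer="ivgjwivgtwvgw" (len 13), cursors c1@5 c2@10 c3@13, authorship .11.1.22.2333
After op 5 (delete): buffer="ivgjivgtvg" (len 10), cursors c1@4 c2@8 c3@10, authorship .11..22.33

Answer: ivgjivgtvg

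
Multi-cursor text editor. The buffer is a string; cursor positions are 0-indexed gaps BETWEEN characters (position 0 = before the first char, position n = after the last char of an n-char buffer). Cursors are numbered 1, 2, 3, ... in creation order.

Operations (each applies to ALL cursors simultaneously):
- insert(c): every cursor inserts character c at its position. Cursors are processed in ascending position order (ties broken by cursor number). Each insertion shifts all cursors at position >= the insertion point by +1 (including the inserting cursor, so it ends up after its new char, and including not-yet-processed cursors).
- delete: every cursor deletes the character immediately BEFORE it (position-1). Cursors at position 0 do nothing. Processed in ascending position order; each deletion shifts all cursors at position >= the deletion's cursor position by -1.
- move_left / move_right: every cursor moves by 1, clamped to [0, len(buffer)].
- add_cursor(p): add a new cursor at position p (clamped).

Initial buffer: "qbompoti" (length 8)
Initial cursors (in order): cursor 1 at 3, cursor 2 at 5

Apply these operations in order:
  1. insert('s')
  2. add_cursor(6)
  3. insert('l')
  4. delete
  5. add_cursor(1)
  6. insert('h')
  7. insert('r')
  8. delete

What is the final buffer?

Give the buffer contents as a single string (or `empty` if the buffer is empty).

After op 1 (insert('s')): buffer="qbosmpsoti" (len 10), cursors c1@4 c2@7, authorship ...1..2...
After op 2 (add_cursor(6)): buffer="qbosmpsoti" (len 10), cursors c1@4 c3@6 c2@7, authorship ...1..2...
After op 3 (insert('l')): buffer="qboslmplsloti" (len 13), cursors c1@5 c3@8 c2@10, authorship ...11..322...
After op 4 (delete): buffer="qbosmpsoti" (len 10), cursors c1@4 c3@6 c2@7, authorship ...1..2...
After op 5 (add_cursor(1)): buffer="qbosmpsoti" (len 10), cursors c4@1 c1@4 c3@6 c2@7, authorship ...1..2...
After op 6 (insert('h')): buffer="qhboshmphshoti" (len 14), cursors c4@2 c1@6 c3@9 c2@11, authorship .4..11..322...
After op 7 (insert('r')): buffer="qhrboshrmphrshroti" (len 18), cursors c4@3 c1@8 c3@12 c2@15, authorship .44..111..33222...
After op 8 (delete): buffer="qhboshmphshoti" (len 14), cursors c4@2 c1@6 c3@9 c2@11, authorship .4..11..322...

Answer: qhboshmphshoti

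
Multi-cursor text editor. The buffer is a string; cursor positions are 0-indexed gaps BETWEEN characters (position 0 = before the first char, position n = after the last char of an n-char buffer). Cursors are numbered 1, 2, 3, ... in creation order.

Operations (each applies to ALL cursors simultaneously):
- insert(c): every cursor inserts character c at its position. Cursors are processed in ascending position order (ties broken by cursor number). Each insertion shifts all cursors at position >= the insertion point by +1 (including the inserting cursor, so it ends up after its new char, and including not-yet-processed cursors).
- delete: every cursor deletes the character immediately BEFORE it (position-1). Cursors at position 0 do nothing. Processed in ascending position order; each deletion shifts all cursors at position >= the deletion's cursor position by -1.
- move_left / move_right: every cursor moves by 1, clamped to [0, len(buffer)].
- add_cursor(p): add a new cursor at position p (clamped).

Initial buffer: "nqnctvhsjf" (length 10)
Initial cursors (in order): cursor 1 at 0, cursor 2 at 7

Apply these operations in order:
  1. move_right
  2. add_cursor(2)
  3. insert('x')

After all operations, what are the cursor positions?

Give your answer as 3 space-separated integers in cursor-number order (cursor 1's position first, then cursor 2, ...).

Answer: 2 11 4

Derivation:
After op 1 (move_right): buffer="nqnctvhsjf" (len 10), cursors c1@1 c2@8, authorship ..........
After op 2 (add_cursor(2)): buffer="nqnctvhsjf" (len 10), cursors c1@1 c3@2 c2@8, authorship ..........
After op 3 (insert('x')): buffer="nxqxnctvhsxjf" (len 13), cursors c1@2 c3@4 c2@11, authorship .1.3......2..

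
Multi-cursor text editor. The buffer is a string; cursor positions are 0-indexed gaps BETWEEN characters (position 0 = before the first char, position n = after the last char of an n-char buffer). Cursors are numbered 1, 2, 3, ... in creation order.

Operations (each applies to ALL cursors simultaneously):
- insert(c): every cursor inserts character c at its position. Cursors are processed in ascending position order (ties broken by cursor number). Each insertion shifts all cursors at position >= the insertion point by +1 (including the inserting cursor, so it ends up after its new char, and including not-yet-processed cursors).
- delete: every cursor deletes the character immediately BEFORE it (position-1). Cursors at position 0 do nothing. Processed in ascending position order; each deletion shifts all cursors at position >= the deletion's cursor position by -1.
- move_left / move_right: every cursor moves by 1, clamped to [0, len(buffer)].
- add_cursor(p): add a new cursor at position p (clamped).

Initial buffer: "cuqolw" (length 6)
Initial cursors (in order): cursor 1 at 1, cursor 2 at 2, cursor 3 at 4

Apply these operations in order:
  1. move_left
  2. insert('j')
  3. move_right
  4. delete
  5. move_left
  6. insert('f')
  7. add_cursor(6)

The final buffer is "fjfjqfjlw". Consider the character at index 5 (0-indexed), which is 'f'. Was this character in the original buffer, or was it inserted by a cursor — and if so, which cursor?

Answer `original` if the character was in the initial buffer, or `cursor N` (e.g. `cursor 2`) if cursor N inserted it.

Answer: cursor 3

Derivation:
After op 1 (move_left): buffer="cuqolw" (len 6), cursors c1@0 c2@1 c3@3, authorship ......
After op 2 (insert('j')): buffer="jcjuqjolw" (len 9), cursors c1@1 c2@3 c3@6, authorship 1.2..3...
After op 3 (move_right): buffer="jcjuqjolw" (len 9), cursors c1@2 c2@4 c3@7, authorship 1.2..3...
After op 4 (delete): buffer="jjqjlw" (len 6), cursors c1@1 c2@2 c3@4, authorship 12.3..
After op 5 (move_left): buffer="jjqjlw" (len 6), cursors c1@0 c2@1 c3@3, authorship 12.3..
After op 6 (insert('f')): buffer="fjfjqfjlw" (len 9), cursors c1@1 c2@3 c3@6, authorship 1122.33..
After op 7 (add_cursor(6)): buffer="fjfjqfjlw" (len 9), cursors c1@1 c2@3 c3@6 c4@6, authorship 1122.33..
Authorship (.=original, N=cursor N): 1 1 2 2 . 3 3 . .
Index 5: author = 3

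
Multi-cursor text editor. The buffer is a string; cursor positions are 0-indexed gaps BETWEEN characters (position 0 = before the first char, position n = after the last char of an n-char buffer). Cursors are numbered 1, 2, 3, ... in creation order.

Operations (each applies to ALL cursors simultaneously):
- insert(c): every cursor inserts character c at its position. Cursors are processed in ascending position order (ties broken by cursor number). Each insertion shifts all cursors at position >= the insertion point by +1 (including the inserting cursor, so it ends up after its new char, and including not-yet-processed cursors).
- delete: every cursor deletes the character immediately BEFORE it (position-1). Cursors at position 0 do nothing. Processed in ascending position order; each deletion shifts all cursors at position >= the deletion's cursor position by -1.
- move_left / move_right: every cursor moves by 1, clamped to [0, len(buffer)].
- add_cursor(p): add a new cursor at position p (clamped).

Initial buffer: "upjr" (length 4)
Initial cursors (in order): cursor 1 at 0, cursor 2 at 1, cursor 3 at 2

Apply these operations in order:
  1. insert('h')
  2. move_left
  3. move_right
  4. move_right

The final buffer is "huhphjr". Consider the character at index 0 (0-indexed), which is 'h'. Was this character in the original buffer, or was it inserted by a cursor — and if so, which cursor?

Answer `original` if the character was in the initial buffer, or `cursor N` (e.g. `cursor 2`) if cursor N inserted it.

After op 1 (insert('h')): buffer="huhphjr" (len 7), cursors c1@1 c2@3 c3@5, authorship 1.2.3..
After op 2 (move_left): buffer="huhphjr" (len 7), cursors c1@0 c2@2 c3@4, authorship 1.2.3..
After op 3 (move_right): buffer="huhphjr" (len 7), cursors c1@1 c2@3 c3@5, authorship 1.2.3..
After op 4 (move_right): buffer="huhphjr" (len 7), cursors c1@2 c2@4 c3@6, authorship 1.2.3..
Authorship (.=original, N=cursor N): 1 . 2 . 3 . .
Index 0: author = 1

Answer: cursor 1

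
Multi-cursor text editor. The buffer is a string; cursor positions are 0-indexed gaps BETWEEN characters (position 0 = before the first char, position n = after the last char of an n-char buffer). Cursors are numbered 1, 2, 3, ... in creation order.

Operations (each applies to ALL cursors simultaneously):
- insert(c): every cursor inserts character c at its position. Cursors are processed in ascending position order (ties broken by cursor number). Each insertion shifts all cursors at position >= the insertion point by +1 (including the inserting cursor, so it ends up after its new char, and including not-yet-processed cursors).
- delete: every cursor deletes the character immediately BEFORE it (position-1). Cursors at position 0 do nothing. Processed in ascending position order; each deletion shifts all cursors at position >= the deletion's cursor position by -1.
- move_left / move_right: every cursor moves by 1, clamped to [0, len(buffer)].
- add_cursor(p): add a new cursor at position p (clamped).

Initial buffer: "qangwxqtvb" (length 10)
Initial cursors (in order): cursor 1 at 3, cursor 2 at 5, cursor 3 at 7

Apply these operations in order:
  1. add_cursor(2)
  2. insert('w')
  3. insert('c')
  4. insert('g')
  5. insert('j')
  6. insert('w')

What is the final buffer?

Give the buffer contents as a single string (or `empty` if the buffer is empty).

After op 1 (add_cursor(2)): buffer="qangwxqtvb" (len 10), cursors c4@2 c1@3 c2@5 c3@7, authorship ..........
After op 2 (insert('w')): buffer="qawnwgwwxqwtvb" (len 14), cursors c4@3 c1@5 c2@8 c3@11, authorship ..4.1..2..3...
After op 3 (insert('c')): buffer="qawcnwcgwwcxqwctvb" (len 18), cursors c4@4 c1@7 c2@11 c3@15, authorship ..44.11..22..33...
After op 4 (insert('g')): buffer="qawcgnwcggwwcgxqwcgtvb" (len 22), cursors c4@5 c1@9 c2@14 c3@19, authorship ..444.111..222..333...
After op 5 (insert('j')): buffer="qawcgjnwcgjgwwcgjxqwcgjtvb" (len 26), cursors c4@6 c1@11 c2@17 c3@23, authorship ..4444.1111..2222..3333...
After op 6 (insert('w')): buffer="qawcgjwnwcgjwgwwcgjwxqwcgjwtvb" (len 30), cursors c4@7 c1@13 c2@20 c3@27, authorship ..44444.11111..22222..33333...

Answer: qawcgjwnwcgjwgwwcgjwxqwcgjwtvb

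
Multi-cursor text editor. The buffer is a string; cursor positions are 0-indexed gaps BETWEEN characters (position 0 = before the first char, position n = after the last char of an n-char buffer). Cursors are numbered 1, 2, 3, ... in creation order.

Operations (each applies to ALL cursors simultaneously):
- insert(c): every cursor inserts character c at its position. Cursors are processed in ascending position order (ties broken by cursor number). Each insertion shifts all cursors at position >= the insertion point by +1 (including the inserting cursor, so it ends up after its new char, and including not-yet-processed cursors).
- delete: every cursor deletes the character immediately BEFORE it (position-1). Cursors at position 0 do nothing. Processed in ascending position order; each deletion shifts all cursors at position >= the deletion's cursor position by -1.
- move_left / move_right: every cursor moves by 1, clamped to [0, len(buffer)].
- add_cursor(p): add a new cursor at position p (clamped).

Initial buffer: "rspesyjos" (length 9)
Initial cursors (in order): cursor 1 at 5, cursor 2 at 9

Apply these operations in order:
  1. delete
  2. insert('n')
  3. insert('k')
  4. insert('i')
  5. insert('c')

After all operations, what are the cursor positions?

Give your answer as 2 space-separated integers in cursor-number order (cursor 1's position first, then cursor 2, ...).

After op 1 (delete): buffer="rspeyjo" (len 7), cursors c1@4 c2@7, authorship .......
After op 2 (insert('n')): buffer="rspenyjon" (len 9), cursors c1@5 c2@9, authorship ....1...2
After op 3 (insert('k')): buffer="rspenkyjonk" (len 11), cursors c1@6 c2@11, authorship ....11...22
After op 4 (insert('i')): buffer="rspenkiyjonki" (len 13), cursors c1@7 c2@13, authorship ....111...222
After op 5 (insert('c')): buffer="rspenkicyjonkic" (len 15), cursors c1@8 c2@15, authorship ....1111...2222

Answer: 8 15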